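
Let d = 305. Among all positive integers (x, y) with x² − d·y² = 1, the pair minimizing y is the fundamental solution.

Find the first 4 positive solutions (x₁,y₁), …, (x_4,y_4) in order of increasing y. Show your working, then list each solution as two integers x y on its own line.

489 28
478241 27384
467719209 26781524
457428908161 26192303088

d=305: √d = [17; 2,6,2,34] (ℓ=4, even), read p_3/q_3
i=0: a=17 ⇒ p=17, q=1
i=1: a=2 ⇒ p=35, q=2
i=2: a=6 ⇒ p=227, q=13
i=3: a=2 ⇒ p=489, q=28
fundamental: x₁=489, y₁=28  (since 239121 − 305·784 = 1)
(489+28√305)^2 = 478241 + 27384√305
(489+28√305)^3 = 467719209 + 26781524√305
(489+28√305)^4 = 457428908161 + 26192303088√305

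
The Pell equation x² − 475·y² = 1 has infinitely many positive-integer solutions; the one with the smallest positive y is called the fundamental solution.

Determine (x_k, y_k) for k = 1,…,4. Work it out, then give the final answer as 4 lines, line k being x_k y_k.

57799 2652
6681448801 306565896
772362118440199 35438404443156
89283516160768675201 4096608676513381392

√475 → a₀=21, period (1,3,1,6,2,6,1,3,1,42); ℓ=10 even so k=9
i=0: a=21 ⇒ p=21, q=1
i=1: a=1 ⇒ p=22, q=1
…
i=5: a=2 ⇒ p=1591, q=73
i=6: a=6 ⇒ p=10287, q=472
…
i=8: a=3 ⇒ p=45921, q=2107
i=9: a=1 ⇒ p=57799, q=2652
fundamental: x₁=57799, y₁=2652  (since 3340724401 − 475·7033104 = 1)
(x_2, y_2) = (57799·57799 + 475·2652·2652, 57799·2652 + 2652·57799) = (6681448801, 306565896)
(x_3, y_3) = (57799·6681448801 + 475·2652·306565896, 57799·306565896 + 2652·6681448801) = (772362118440199, 35438404443156)
(x_4, y_4) = (57799·772362118440199 + 475·2652·35438404443156, 57799·35438404443156 + 2652·772362118440199) = (89283516160768675201, 4096608676513381392)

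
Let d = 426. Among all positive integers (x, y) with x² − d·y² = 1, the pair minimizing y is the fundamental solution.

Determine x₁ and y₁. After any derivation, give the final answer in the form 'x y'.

[20; 1,1,1,3,2,6,2,3,1,1,1,40] for √426; ℓ=12 ⇒ convergent index 11
k=0  a_k=20  p_k/q_k = 20/1
…
k=4  a_k=3  p_k/q_k = 227/11
…
k=7  a_k=2  p_k/q_k = 7162/347
…
k=9  a_k=1  p_k/q_k = 31971/1549
k=10  a_k=1  p_k/q_k = 56780/2751
k=11  a_k=1  p_k/q_k = 88751/4300
fundamental: x₁=88751, y₁=4300  (since 7876740001 − 426·18490000 = 1)

88751 4300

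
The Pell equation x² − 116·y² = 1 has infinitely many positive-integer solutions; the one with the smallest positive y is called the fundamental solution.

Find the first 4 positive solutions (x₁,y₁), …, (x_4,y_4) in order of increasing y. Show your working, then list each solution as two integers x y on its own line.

9801 910
192119201 17837820
3765920568201 349656946730
73819574785756801 6853975451963640

d=116: √d = [10; 1,3,2,1,4,1,2,3,1,20] (ℓ=10, even), read p_9/q_9
k=0  a_k=10  p_k/q_k = 10/1
…
k=2  a_k=3  p_k/q_k = 43/4
…
k=5  a_k=4  p_k/q_k = 657/61
…
k=8  a_k=3  p_k/q_k = 7550/701
k=9  a_k=1  p_k/q_k = 9801/910
(x₁, y₁) = (9801, 910);  9801² − 116·910² = 1 ✓
n=2: (9801,910)∘(9801,910) = (9801·9801+116·910·910, 9801·910+910·9801) = (192119201,17837820)
n=3: (192119201,17837820)∘(9801,910) = (9801·192119201+116·910·17837820, 9801·17837820+910·192119201) = (3765920568201,349656946730)
n=4: (3765920568201,349656946730)∘(9801,910) = (9801·3765920568201+116·910·349656946730, 9801·349656946730+910·3765920568201) = (73819574785756801,6853975451963640)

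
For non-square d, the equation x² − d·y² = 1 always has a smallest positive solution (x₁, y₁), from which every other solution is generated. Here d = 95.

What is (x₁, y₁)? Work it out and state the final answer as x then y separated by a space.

39 4

d=95: √d = [9; 1,2,1,18] (ℓ=4, even), read p_3/q_3
step 0: (9, 1)  from 9·(1,0) + (0,1)
…
step 2: (29, 3)  from 2·(10,1) + (9,1)
step 3: (39, 4)  from 1·(29,3) + (10,1)
→ (39, 4).  Check: 39²=1521, 95·4²=1520, difference 1.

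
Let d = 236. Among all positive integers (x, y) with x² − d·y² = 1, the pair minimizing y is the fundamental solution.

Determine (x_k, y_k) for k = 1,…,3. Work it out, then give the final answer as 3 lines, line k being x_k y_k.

[15; 2,1,3,5,1,6,1,5,3,1,2,30] for √236; ℓ=12 ⇒ convergent index 11
step 0: (15, 1)  from 15·(1,0) + (0,1)
step 1: (31, 2)  from 2·(15,1) + (1,0)
step 2: (46, 3)  from 1·(31,2) + (15,1)
…
step 4: (891, 58)  from 5·(169,11) + (46,3)
step 5: (1060, 69)  from 1·(891,58) + (169,11)
step 6: (7251, 472)  from 6·(1060,69) + (891,58)
step 7: (8311, 541)  from 1·(7251,472) + (1060,69)
step 8: (48806, 3177)  from 5·(8311,541) + (7251,472)
step 9: (154729, 10072)  from 3·(48806,3177) + (8311,541)
step 10: (203535, 13249)  from 1·(154729,10072) + (48806,3177)
step 11: (561799, 36570)  from 2·(203535,13249) + (154729,10072)
(x₁, y₁) = (561799, 36570);  561799² − 236·36570² = 1 ✓
(x_2, y_2) = (561799·561799 + 236·36570·36570, 561799·36570 + 36570·561799) = (631236232801, 41089978860)
(x_3, y_3) = (561799·631236232801 + 236·36570·41089978860, 561799·41089978860 + 36570·631236232801) = (709255768702176199, 46168618067101710)

561799 36570
631236232801 41089978860
709255768702176199 46168618067101710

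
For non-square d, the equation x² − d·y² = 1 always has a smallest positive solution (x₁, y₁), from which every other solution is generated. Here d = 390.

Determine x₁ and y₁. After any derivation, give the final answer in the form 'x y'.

79 4

[19; 1,2,1,38] for √390; ℓ=4 ⇒ convergent index 3
step 0: (19, 1)  from 19·(1,0) + (0,1)
…
step 2: (59, 3)  from 2·(20,1) + (19,1)
step 3: (79, 4)  from 1·(59,3) + (20,1)
→ (79, 4).  Check: 79²=6241, 390·4²=6240, difference 1.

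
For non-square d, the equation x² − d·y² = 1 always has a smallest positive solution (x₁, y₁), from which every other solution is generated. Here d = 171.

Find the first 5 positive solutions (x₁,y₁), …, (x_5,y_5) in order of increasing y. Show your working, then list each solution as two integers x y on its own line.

170 13
57799 4420
19651490 1502787
6681448801 510943160
2271672940850 173719171613

[13; 13,26] for √171; ℓ=2 ⇒ convergent index 1
k=0  a_k=13  p_k/q_k = 13/1
k=1  a_k=13  p_k/q_k = 170/13
fundamental: x₁=170, y₁=13  (since 28900 − 171·169 = 1)
k=2:  x_2 = 170·170+171·13·13 = 57799,  y_2 = 170·13+13·170 = 4420
k=3:  x_3 = 170·57799+171·13·4420 = 19651490,  y_3 = 170·4420+13·57799 = 1502787
k=4:  x_4 = 170·19651490+171·13·1502787 = 6681448801,  y_4 = 170·1502787+13·19651490 = 510943160
k=5:  x_5 = 170·6681448801+171·13·510943160 = 2271672940850,  y_5 = 170·510943160+13·6681448801 = 173719171613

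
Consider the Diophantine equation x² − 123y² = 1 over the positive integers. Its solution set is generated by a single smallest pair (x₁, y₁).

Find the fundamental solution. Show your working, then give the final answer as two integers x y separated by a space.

122 11

[11; 11,22] for √123; ℓ=2 ⇒ convergent index 1
k=0  a_k=11  p_k/q_k = 11/1
k=1  a_k=11  p_k/q_k = 122/11
(x₁, y₁) = (122, 11);  122² − 123·11² = 1 ✓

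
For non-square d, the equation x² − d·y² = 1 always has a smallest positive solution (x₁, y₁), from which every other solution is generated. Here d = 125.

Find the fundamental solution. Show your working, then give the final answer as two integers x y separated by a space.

930249 83204

[11; 5,1,1,5,22] for √125; ℓ=5 ⇒ convergent index 9
k=0  a_k=11  p_k/q_k = 11/1
…
k=2  a_k=1  p_k/q_k = 67/6
…
k=5  a_k=22  p_k/q_k = 15127/1353
…
k=7  a_k=1  p_k/q_k = 91444/8179
k=8  a_k=1  p_k/q_k = 167761/15005
k=9  a_k=5  p_k/q_k = 930249/83204
(x₁, y₁) = (930249, 83204);  930249² − 125·83204² = 1 ✓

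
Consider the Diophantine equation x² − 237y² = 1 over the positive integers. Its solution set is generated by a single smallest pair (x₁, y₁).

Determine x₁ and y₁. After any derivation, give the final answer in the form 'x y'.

228151 14820

d=237: √d = [15; 2,1,1,7,10,7,1,1,2,30] (ℓ=10, even), read p_9/q_9
a_0=15:  p_0=15·1+0=15,  q_0=15·0+1=1
…
a_2=1:  p_2=1·31+15=46,  q_2=1·2+1=3
…
a_7=1:  p_7=1·42074+5927=48001,  q_7=1·2733+385=3118
a_8=1:  p_8=1·48001+42074=90075,  q_8=1·3118+2733=5851
a_9=2:  p_9=2·90075+48001=228151,  q_9=2·5851+3118=14820
(x₁, y₁) = (228151, 14820);  228151² − 237·14820² = 1 ✓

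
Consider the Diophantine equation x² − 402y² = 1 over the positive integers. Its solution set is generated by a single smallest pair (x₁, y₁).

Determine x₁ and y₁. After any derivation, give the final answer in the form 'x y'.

d=402: √d = [20; 20,40] (ℓ=2, even), read p_1/q_1
k=0  a_k=20  p_k/q_k = 20/1
k=1  a_k=20  p_k/q_k = 401/20
(x₁, y₁) = (401, 20);  401² − 402·20² = 1 ✓

401 20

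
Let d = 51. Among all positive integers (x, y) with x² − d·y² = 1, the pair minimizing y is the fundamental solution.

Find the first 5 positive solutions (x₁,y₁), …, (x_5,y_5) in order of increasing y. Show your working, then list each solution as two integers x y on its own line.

50 7
4999 700
499850 69993
49980001 6998600
4997500250 699790007

√51 = [7; 7,14, …], period ℓ=2 (even) → k=1
step 0: (7, 1)  from 7·(1,0) + (0,1)
step 1: (50, 7)  from 7·(7,1) + (1,0)
fundamental: x₁=50, y₁=7  (since 2500 − 51·49 = 1)
k=2:  x_2 = 50·50+51·7·7 = 4999,  y_2 = 50·7+7·50 = 700
k=3:  x_3 = 50·4999+51·7·700 = 499850,  y_3 = 50·700+7·4999 = 69993
k=4:  x_4 = 50·499850+51·7·69993 = 49980001,  y_4 = 50·69993+7·499850 = 6998600
k=5:  x_5 = 50·49980001+51·7·6998600 = 4997500250,  y_5 = 50·6998600+7·49980001 = 699790007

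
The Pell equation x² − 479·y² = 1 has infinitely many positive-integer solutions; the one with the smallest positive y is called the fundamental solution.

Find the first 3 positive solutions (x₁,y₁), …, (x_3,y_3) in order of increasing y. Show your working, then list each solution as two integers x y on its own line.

2989440 136591
17873503027199 816661198080
106863529779256567680 4882719303976413809

√479 = [21; 1,7,1,3,2,21,2,3,1,7,1,42, …], period ℓ=12 (even) → k=11
k=0  a_k=21  p_k/q_k = 21/1
k=1  a_k=1  p_k/q_k = 22/1
k=2  a_k=7  p_k/q_k = 175/8
k=3  a_k=1  p_k/q_k = 197/9
…
k=8  a_k=3  p_k/q_k = 264712/12095
k=9  a_k=1  p_k/q_k = 340591/15562
k=10  a_k=7  p_k/q_k = 2648849/121029
k=11  a_k=1  p_k/q_k = 2989440/136591
(x₁, y₁) = (2989440, 136591);  2989440² − 479·136591² = 1 ✓
(2989440+136591√479)^2 = 17873503027199 + 816661198080√479
(2989440+136591√479)^3 = 106863529779256567680 + 4882719303976413809√479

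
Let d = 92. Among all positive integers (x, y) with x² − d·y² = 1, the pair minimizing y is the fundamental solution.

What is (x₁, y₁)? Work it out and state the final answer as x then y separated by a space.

√92 = [9; 1,1,2,4,2,1,1,18, …], period ℓ=8 (even) → k=7
step 0: (9, 1)  from 9·(1,0) + (0,1)
…
step 2: (19, 2)  from 1·(10,1) + (9,1)
…
step 5: (470, 49)  from 2·(211,22) + (48,5)
step 6: (681, 71)  from 1·(470,49) + (211,22)
step 7: (1151, 120)  from 1·(681,71) + (470,49)
→ (1151, 120).  Check: 1151²=1324801, 92·120²=1324800, difference 1.

1151 120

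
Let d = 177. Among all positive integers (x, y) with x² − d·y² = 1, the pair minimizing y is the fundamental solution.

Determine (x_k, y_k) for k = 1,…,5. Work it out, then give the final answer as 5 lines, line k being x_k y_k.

d=177: √d = [13; 3,3,2,8,2,3,3,26] (ℓ=8, even), read p_7/q_7
k=0  a_k=13  p_k/q_k = 13/1
…
k=2  a_k=3  p_k/q_k = 133/10
…
k=5  a_k=2  p_k/q_k = 5468/411
k=6  a_k=3  p_k/q_k = 18985/1427
k=7  a_k=3  p_k/q_k = 62423/4692
→ (62423, 4692).  Check: 62423²=3896630929, 177·4692²=3896630928, difference 1.
k=2:  x_2 = 62423·62423+177·4692·4692 = 7793261857,  y_2 = 62423·4692+4692·62423 = 585777432
k=3:  x_3 = 62423·7793261857+177·4692·585777432 = 972957569736599,  y_3 = 62423·585777432+4692·7793261857 = 73131969270780
k=4:  x_4 = 62423·972957569736599+177·4692·73131969270780 = 121469860743542176897,  y_4 = 62423·73131969270780+4692·972957569736599 = 9130233834994022448
k=5:  x_5 = 62423·121469860743542176897+177·4692·9130233834994022448 = 15165026233415309047146263,  y_5 = 62423·9130233834994022448+4692·121469860743542176897 = 1139873173290531757272228

62423 4692
7793261857 585777432
972957569736599 73131969270780
121469860743542176897 9130233834994022448
15165026233415309047146263 1139873173290531757272228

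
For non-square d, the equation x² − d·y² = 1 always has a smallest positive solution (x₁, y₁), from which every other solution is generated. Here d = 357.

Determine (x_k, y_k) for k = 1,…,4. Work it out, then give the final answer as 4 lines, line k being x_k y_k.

3401 180
23133601 1224360
157354750601 8328096540
1070326990454401 56647711440720

√357 = [18; 1,8,2,8,1,36, …], period ℓ=6 (even) → k=5
a_0=18:  p_0=18·1+0=18,  q_0=18·0+1=1
a_1=1:  p_1=1·18+1=19,  q_1=1·1+0=1
a_2=8:  p_2=8·19+18=170,  q_2=8·1+1=9
a_3=2:  p_3=2·170+19=359,  q_3=2·9+1=19
a_4=8:  p_4=8·359+170=3042,  q_4=8·19+9=161
a_5=1:  p_5=1·3042+359=3401,  q_5=1·161+19=180
→ (3401, 180).  Check: 3401²=11566801, 357·180²=11566800, difference 1.
n=2: (3401,180)∘(3401,180) = (3401·3401+357·180·180, 3401·180+180·3401) = (23133601,1224360)
n=3: (23133601,1224360)∘(3401,180) = (3401·23133601+357·180·1224360, 3401·1224360+180·23133601) = (157354750601,8328096540)
n=4: (157354750601,8328096540)∘(3401,180) = (3401·157354750601+357·180·8328096540, 3401·8328096540+180·157354750601) = (1070326990454401,56647711440720)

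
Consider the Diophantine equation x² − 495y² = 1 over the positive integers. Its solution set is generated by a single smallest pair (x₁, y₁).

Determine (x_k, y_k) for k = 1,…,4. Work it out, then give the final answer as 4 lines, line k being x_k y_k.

[22; 4,44] for √495; ℓ=2 ⇒ convergent index 1
k=0  a_k=22  p_k/q_k = 22/1
k=1  a_k=4  p_k/q_k = 89/4
fundamental: x₁=89, y₁=4  (since 7921 − 495·16 = 1)
n=2: (89,4)∘(89,4) = (89·89+495·4·4, 89·4+4·89) = (15841,712)
n=3: (15841,712)∘(89,4) = (89·15841+495·4·712, 89·712+4·15841) = (2819609,126732)
n=4: (2819609,126732)∘(89,4) = (89·2819609+495·4·126732, 89·126732+4·2819609) = (501874561,22557584)

89 4
15841 712
2819609 126732
501874561 22557584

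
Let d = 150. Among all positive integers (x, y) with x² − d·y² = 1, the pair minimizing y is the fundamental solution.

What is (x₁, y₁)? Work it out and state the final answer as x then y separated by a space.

√150 → a₀=12, period (4,24); ℓ=2 even so k=1
i=0: a=12 ⇒ p=12, q=1
i=1: a=4 ⇒ p=49, q=4
(x₁, y₁) = (49, 4);  49² − 150·4² = 1 ✓

49 4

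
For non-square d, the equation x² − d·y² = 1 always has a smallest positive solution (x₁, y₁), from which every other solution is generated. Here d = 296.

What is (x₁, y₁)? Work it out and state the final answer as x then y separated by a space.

3699 215

√296 = [17; 4,1,7,1,4,34, …], period ℓ=6 (even) → k=5
step 0: (17, 1)  from 17·(1,0) + (0,1)
…
step 2: (86, 5)  from 1·(69,4) + (17,1)
…
step 4: (757, 44)  from 1·(671,39) + (86,5)
step 5: (3699, 215)  from 4·(757,44) + (671,39)
(x₁, y₁) = (3699, 215);  3699² − 296·215² = 1 ✓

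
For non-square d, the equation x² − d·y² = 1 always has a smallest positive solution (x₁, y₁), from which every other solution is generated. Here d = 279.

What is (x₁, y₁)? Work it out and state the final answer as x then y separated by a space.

√279 = [16; 1,2,2,1,2,2,1,32, …], period ℓ=8 (even) → k=7
i=0: a=16 ⇒ p=16, q=1
i=1: a=1 ⇒ p=17, q=1
…
i=3: a=2 ⇒ p=117, q=7
i=4: a=1 ⇒ p=167, q=10
i=5: a=2 ⇒ p=451, q=27
i=6: a=2 ⇒ p=1069, q=64
i=7: a=1 ⇒ p=1520, q=91
→ (1520, 91).  Check: 1520²=2310400, 279·91²=2310399, difference 1.

1520 91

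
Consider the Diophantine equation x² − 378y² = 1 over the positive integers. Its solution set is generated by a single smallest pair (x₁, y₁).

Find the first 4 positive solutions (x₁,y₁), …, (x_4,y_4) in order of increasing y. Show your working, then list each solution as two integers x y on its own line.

8749 450
153090001 7874100
2678768828749 137781001350
46873096812360001 2410891953748200

[19; 2,3,1,4,1,3,2,38] for √378; ℓ=8 ⇒ convergent index 7
a_0=19:  p_0=19·1+0=19,  q_0=19·0+1=1
a_1=2:  p_1=2·19+1=39,  q_1=2·1+0=2
a_2=3:  p_2=3·39+19=136,  q_2=3·2+1=7
a_3=1:  p_3=1·136+39=175,  q_3=1·7+2=9
a_4=4:  p_4=4·175+136=836,  q_4=4·9+7=43
a_5=1:  p_5=1·836+175=1011,  q_5=1·43+9=52
a_6=3:  p_6=3·1011+836=3869,  q_6=3·52+43=199
a_7=2:  p_7=2·3869+1011=8749,  q_7=2·199+52=450
(x₁, y₁) = (8749, 450);  8749² − 378·450² = 1 ✓
k=2:  x_2 = 8749·8749+378·450·450 = 153090001,  y_2 = 8749·450+450·8749 = 7874100
k=3:  x_3 = 8749·153090001+378·450·7874100 = 2678768828749,  y_3 = 8749·7874100+450·153090001 = 137781001350
k=4:  x_4 = 8749·2678768828749+378·450·137781001350 = 46873096812360001,  y_4 = 8749·137781001350+450·2678768828749 = 2410891953748200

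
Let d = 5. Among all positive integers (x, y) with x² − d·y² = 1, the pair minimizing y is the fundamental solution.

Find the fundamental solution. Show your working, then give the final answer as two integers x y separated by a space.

d=5: √d = [2; 4] (ℓ=1, odd), read p_1/q_1
a_0=2:  p_0=2·1+0=2,  q_0=2·0+1=1
a_1=4:  p_1=4·2+1=9,  q_1=4·1+0=4
(x₁, y₁) = (9, 4);  9² − 5·4² = 1 ✓

9 4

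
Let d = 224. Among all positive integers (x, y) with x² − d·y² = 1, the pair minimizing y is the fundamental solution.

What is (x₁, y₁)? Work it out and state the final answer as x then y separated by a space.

[14; 1,28] for √224; ℓ=2 ⇒ convergent index 1
a_0=14:  p_0=14·1+0=14,  q_0=14·0+1=1
a_1=1:  p_1=1·14+1=15,  q_1=1·1+0=1
fundamental: x₁=15, y₁=1  (since 225 − 224·1 = 1)

15 1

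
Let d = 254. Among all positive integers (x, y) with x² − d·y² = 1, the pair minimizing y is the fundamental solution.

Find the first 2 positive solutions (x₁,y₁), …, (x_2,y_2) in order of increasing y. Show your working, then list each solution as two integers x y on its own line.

√254 = [15; 1,14,1,30, …], period ℓ=4 (even) → k=3
a_0=15:  p_0=15·1+0=15,  q_0=15·0+1=1
…
a_2=14:  p_2=14·16+15=239,  q_2=14·1+1=15
a_3=1:  p_3=1·239+16=255,  q_3=1·15+1=16
(x₁, y₁) = (255, 16);  255² − 254·16² = 1 ✓
(x_2, y_2) = (255·255 + 254·16·16, 255·16 + 16·255) = (130049, 8160)

255 16
130049 8160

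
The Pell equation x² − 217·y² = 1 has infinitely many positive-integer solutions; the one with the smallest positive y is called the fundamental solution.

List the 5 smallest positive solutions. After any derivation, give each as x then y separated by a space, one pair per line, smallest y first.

3844063 260952
29553640695937 2006231855952
227212113429087499999 15424163293772565000
1746835356769087211376615937 118582910847096488831334048
13429890324095468173938627689764063 911680360039229116129595136549048

[14; 1,2,1,2,1,…,2,1,28] for √217; ℓ=16 ⇒ convergent index 15
a_0=14:  p_0=14·1+0=14,  q_0=14·0+1=1
a_1=1:  p_1=1·14+1=15,  q_1=1·1+0=1
…
a_4=2:  p_4=2·59+44=162,  q_4=2·4+3=11
…
a_6=1:  p_6=1·221+162=383,  q_6=1·15+11=26
a_7=9:  p_7=9·383+221=3668,  q_7=9·26+15=249
a_8=4:  p_8=4·3668+383=15055,  q_8=4·249+26=1022
a_9=9:  p_9=9·15055+3668=139163,  q_9=9·1022+249=9447
a_10=1:  p_10=1·139163+15055=154218,  q_10=1·9447+1022=10469
…
a_13=1:  p_13=1·740980+293381=1034361,  q_13=1·50301+19916=70217
a_14=2:  p_14=2·1034361+740980=2809702,  q_14=2·70217+50301=190735
a_15=1:  p_15=1·2809702+1034361=3844063,  q_15=1·190735+70217=260952
fundamental: x₁=3844063, y₁=260952  (since 14776820347969 − 217·68095946304 = 1)
(x_2, y_2) = (3844063·3844063 + 217·260952·260952, 3844063·260952 + 260952·3844063) = (29553640695937, 2006231855952)
(x_3, y_3) = (3844063·29553640695937 + 217·260952·2006231855952, 3844063·2006231855952 + 260952·29553640695937) = (227212113429087499999, 15424163293772565000)
(x_4, y_4) = (3844063·227212113429087499999 + 217·260952·15424163293772565000, 3844063·15424163293772565000 + 260952·227212113429087499999) = (1746835356769087211376615937, 118582910847096488831334048)
(x_5, y_5) = (3844063·1746835356769087211376615937 + 217·260952·118582910847096488831334048, 3844063·118582910847096488831334048 + 260952·1746835356769087211376615937) = (13429890324095468173938627689764063, 911680360039229116129595136549048)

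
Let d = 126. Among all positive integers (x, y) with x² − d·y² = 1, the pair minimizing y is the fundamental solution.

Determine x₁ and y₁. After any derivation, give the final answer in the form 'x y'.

√126 = [11; 4,2,4,22, …], period ℓ=4 (even) → k=3
i=0: a=11 ⇒ p=11, q=1
i=1: a=4 ⇒ p=45, q=4
i=2: a=2 ⇒ p=101, q=9
i=3: a=4 ⇒ p=449, q=40
fundamental: x₁=449, y₁=40  (since 201601 − 126·1600 = 1)

449 40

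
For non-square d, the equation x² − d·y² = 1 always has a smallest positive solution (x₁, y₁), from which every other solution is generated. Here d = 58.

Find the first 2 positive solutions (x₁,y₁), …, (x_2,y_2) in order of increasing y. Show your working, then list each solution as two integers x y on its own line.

19603 2574
768555217 100916244

[7; 1,1,1,1,1,1,14] for √58; ℓ=7 ⇒ convergent index 13
k=0  a_k=7  p_k/q_k = 7/1
…
k=3  a_k=1  p_k/q_k = 23/3
k=4  a_k=1  p_k/q_k = 38/5
…
k=9  a_k=1  p_k/q_k = 2993/393
k=10  a_k=1  p_k/q_k = 4539/596
k=11  a_k=1  p_k/q_k = 7532/989
k=12  a_k=1  p_k/q_k = 12071/1585
k=13  a_k=1  p_k/q_k = 19603/2574
→ (19603, 2574).  Check: 19603²=384277609, 58·2574²=384277608, difference 1.
(19603+2574√58)^2 = 768555217 + 100916244√58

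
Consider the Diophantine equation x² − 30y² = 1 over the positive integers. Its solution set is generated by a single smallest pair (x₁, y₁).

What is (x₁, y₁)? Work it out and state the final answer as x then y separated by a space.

√30 → a₀=5, period (2,10); ℓ=2 even so k=1
i=0: a=5 ⇒ p=5, q=1
i=1: a=2 ⇒ p=11, q=2
fundamental: x₁=11, y₁=2  (since 121 − 30·4 = 1)

11 2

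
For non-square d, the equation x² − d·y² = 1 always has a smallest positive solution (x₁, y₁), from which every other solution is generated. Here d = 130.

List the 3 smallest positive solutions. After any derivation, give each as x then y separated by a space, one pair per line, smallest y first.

[11; 2,2,22] for √130; ℓ=3 ⇒ convergent index 5
k=0  a_k=11  p_k/q_k = 11/1
k=1  a_k=2  p_k/q_k = 23/2
k=2  a_k=2  p_k/q_k = 57/5
k=3  a_k=22  p_k/q_k = 1277/112
k=4  a_k=2  p_k/q_k = 2611/229
k=5  a_k=2  p_k/q_k = 6499/570
fundamental: x₁=6499, y₁=570  (since 42237001 − 130·324900 = 1)
n=2: (6499,570)∘(6499,570) = (6499·6499+130·570·570, 6499·570+570·6499) = (84474001,7408860)
n=3: (84474001,7408860)∘(6499,570) = (6499·84474001+130·570·7408860, 6499·7408860+570·84474001) = (1097993058499,96300361710)

6499 570
84474001 7408860
1097993058499 96300361710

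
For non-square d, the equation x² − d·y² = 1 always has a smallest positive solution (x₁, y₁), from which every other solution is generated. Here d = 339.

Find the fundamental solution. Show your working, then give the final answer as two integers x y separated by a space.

√339 → a₀=18, period (2,2,2,1,17,1,2,2,2,36); ℓ=10 even so k=9
step 0: (18, 1)  from 18·(1,0) + (0,1)
…
step 2: (92, 5)  from 2·(37,2) + (18,1)
…
step 4: (313, 17)  from 1·(221,12) + (92,5)
…
step 6: (5855, 318)  from 1·(5542,301) + (313,17)
step 7: (17252, 937)  from 2·(5855,318) + (5542,301)
step 8: (40359, 2192)  from 2·(17252,937) + (5855,318)
step 9: (97970, 5321)  from 2·(40359,2192) + (17252,937)
fundamental: x₁=97970, y₁=5321  (since 9598120900 − 339·28313041 = 1)

97970 5321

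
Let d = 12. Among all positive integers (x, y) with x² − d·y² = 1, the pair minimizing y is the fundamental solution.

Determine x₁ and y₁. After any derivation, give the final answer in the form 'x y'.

7 2

[3; 2,6] for √12; ℓ=2 ⇒ convergent index 1
i=0: a=3 ⇒ p=3, q=1
i=1: a=2 ⇒ p=7, q=2
→ (7, 2).  Check: 7²=49, 12·2²=48, difference 1.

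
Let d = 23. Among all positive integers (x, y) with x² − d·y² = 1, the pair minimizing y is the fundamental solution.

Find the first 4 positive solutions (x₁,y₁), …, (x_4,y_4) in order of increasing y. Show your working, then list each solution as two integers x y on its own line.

√23 = [4; 1,3,1,8, …], period ℓ=4 (even) → k=3
k=0  a_k=4  p_k/q_k = 4/1
k=1  a_k=1  p_k/q_k = 5/1
k=2  a_k=3  p_k/q_k = 19/4
k=3  a_k=1  p_k/q_k = 24/5
fundamental: x₁=24, y₁=5  (since 576 − 23·25 = 1)
n=2: (24,5)∘(24,5) = (24·24+23·5·5, 24·5+5·24) = (1151,240)
n=3: (1151,240)∘(24,5) = (24·1151+23·5·240, 24·240+5·1151) = (55224,11515)
n=4: (55224,11515)∘(24,5) = (24·55224+23·5·11515, 24·11515+5·55224) = (2649601,552480)

24 5
1151 240
55224 11515
2649601 552480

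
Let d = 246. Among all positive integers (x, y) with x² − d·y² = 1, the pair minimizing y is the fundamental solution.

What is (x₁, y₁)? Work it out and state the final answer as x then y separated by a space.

88805 5662

√246 → a₀=15, period (1,2,5,1,14,1,5,2,1,30); ℓ=10 even so k=9
i=0: a=15 ⇒ p=15, q=1
i=1: a=1 ⇒ p=16, q=1
…
i=3: a=5 ⇒ p=251, q=16
…
i=7: a=5 ⇒ p=28028, q=1787
i=8: a=2 ⇒ p=60777, q=3875
i=9: a=1 ⇒ p=88805, q=5662
→ (88805, 5662).  Check: 88805²=7886328025, 246·5662²=7886328024, difference 1.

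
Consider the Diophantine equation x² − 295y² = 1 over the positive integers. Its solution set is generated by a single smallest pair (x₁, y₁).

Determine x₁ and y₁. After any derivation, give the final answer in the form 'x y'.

√295 → a₀=17, period (5,1,2,3,2,6,2,3,2,1,5,34); ℓ=12 even so k=11
k=0  a_k=17  p_k/q_k = 17/1
…
k=5  a_k=2  p_k/q_k = 2250/131
k=6  a_k=6  p_k/q_k = 14479/843
…
k=8  a_k=3  p_k/q_k = 108103/6294
k=9  a_k=2  p_k/q_k = 247414/14405
k=10  a_k=1  p_k/q_k = 355517/20699
k=11  a_k=5  p_k/q_k = 2024999/117900
→ (2024999, 117900).  Check: 2024999²=4100620950001, 295·117900²=4100620950000, difference 1.

2024999 117900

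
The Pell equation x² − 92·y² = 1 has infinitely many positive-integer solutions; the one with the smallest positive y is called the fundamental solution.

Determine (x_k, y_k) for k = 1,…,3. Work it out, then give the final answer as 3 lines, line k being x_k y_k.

1151 120
2649601 276240
6099380351 635904360

[9; 1,1,2,4,2,1,1,18] for √92; ℓ=8 ⇒ convergent index 7
step 0: (9, 1)  from 9·(1,0) + (0,1)
…
step 3: (48, 5)  from 2·(19,2) + (10,1)
step 4: (211, 22)  from 4·(48,5) + (19,2)
…
step 6: (681, 71)  from 1·(470,49) + (211,22)
step 7: (1151, 120)  from 1·(681,71) + (470,49)
→ (1151, 120).  Check: 1151²=1324801, 92·120²=1324800, difference 1.
k=2:  x_2 = 1151·1151+92·120·120 = 2649601,  y_2 = 1151·120+120·1151 = 276240
k=3:  x_3 = 1151·2649601+92·120·276240 = 6099380351,  y_3 = 1151·276240+120·2649601 = 635904360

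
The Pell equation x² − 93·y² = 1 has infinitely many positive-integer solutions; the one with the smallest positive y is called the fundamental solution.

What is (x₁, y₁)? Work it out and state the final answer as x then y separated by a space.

12151 1260

√93 = [9; 1,1,1,4,6,4,1,1,1,18, …], period ℓ=10 (even) → k=9
a_0=9:  p_0=9·1+0=9,  q_0=9·0+1=1
a_1=1:  p_1=1·9+1=10,  q_1=1·1+0=1
a_2=1:  p_2=1·10+9=19,  q_2=1·1+1=2
a_3=1:  p_3=1·19+10=29,  q_3=1·2+1=3
…
a_6=4:  p_6=4·839+135=3491,  q_6=4·87+14=362
…
a_8=1:  p_8=1·4330+3491=7821,  q_8=1·449+362=811
a_9=1:  p_9=1·7821+4330=12151,  q_9=1·811+449=1260
→ (12151, 1260).  Check: 12151²=147646801, 93·1260²=147646800, difference 1.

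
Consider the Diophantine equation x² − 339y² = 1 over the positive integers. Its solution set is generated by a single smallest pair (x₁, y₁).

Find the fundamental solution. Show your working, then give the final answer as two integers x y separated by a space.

97970 5321

[18; 2,2,2,1,17,1,2,2,2,36] for √339; ℓ=10 ⇒ convergent index 9
a_0=18:  p_0=18·1+0=18,  q_0=18·0+1=1
…
a_2=2:  p_2=2·37+18=92,  q_2=2·2+1=5
a_3=2:  p_3=2·92+37=221,  q_3=2·5+2=12
…
a_5=17:  p_5=17·313+221=5542,  q_5=17·17+12=301
…
a_7=2:  p_7=2·5855+5542=17252,  q_7=2·318+301=937
a_8=2:  p_8=2·17252+5855=40359,  q_8=2·937+318=2192
a_9=2:  p_9=2·40359+17252=97970,  q_9=2·2192+937=5321
(x₁, y₁) = (97970, 5321);  97970² − 339·5321² = 1 ✓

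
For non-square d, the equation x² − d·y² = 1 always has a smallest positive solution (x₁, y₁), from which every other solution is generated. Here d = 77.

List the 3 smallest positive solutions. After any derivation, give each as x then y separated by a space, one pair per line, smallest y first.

√77 = [8; 1,3,2,3,1,16, …], period ℓ=6 (even) → k=5
i=0: a=8 ⇒ p=8, q=1
…
i=2: a=3 ⇒ p=35, q=4
i=3: a=2 ⇒ p=79, q=9
i=4: a=3 ⇒ p=272, q=31
i=5: a=1 ⇒ p=351, q=40
fundamental: x₁=351, y₁=40  (since 123201 − 77·1600 = 1)
(x_2, y_2) = (351·351 + 77·40·40, 351·40 + 40·351) = (246401, 28080)
(x_3, y_3) = (351·246401 + 77·40·28080, 351·28080 + 40·246401) = (172973151, 19712120)

351 40
246401 28080
172973151 19712120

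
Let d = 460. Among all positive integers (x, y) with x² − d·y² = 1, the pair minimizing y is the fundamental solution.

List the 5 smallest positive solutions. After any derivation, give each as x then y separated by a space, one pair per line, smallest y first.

2535751 118230
12860066268001 599603681460
65219851798297071751 3040891269731634690
330762608834754335913072001 15421886156225925189922920
1677463232230609064240018182143751 78212126485069051161274736991150

d=460: √d = [21; 2,4,3,1,2,10,2,1,3,4,2,42] (ℓ=12, even), read p_11/q_11
k=0  a_k=21  p_k/q_k = 21/1
k=1  a_k=2  p_k/q_k = 43/2
k=2  a_k=4  p_k/q_k = 193/9
k=3  a_k=3  p_k/q_k = 622/29
…
k=5  a_k=2  p_k/q_k = 2252/105
k=6  a_k=10  p_k/q_k = 23335/1088
k=7  a_k=2  p_k/q_k = 48922/2281
…
k=9  a_k=3  p_k/q_k = 265693/12388
k=10  a_k=4  p_k/q_k = 1135029/52921
k=11  a_k=2  p_k/q_k = 2535751/118230
fundamental: x₁=2535751, y₁=118230  (since 6430033134001 − 460·13978332900 = 1)
k=2:  x_2 = 2535751·2535751+460·118230·118230 = 12860066268001,  y_2 = 2535751·118230+118230·2535751 = 599603681460
k=3:  x_3 = 2535751·12860066268001+460·118230·599603681460 = 65219851798297071751,  y_3 = 2535751·599603681460+118230·12860066268001 = 3040891269731634690
k=4:  x_4 = 2535751·65219851798297071751+460·118230·3040891269731634690 = 330762608834754335913072001,  y_4 = 2535751·3040891269731634690+118230·65219851798297071751 = 15421886156225925189922920
k=5:  x_5 = 2535751·330762608834754335913072001+460·118230·15421886156225925189922920 = 1677463232230609064240018182143751,  y_5 = 2535751·15421886156225925189922920+118230·330762608834754335913072001 = 78212126485069051161274736991150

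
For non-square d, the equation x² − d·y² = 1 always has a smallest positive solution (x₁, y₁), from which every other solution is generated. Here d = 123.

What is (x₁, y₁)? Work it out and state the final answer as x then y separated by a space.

d=123: √d = [11; 11,22] (ℓ=2, even), read p_1/q_1
k=0  a_k=11  p_k/q_k = 11/1
k=1  a_k=11  p_k/q_k = 122/11
→ (122, 11).  Check: 122²=14884, 123·11²=14883, difference 1.

122 11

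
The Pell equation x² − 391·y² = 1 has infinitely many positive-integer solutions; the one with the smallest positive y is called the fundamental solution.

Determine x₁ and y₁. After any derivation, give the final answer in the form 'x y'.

7338680 371133

√391 → a₀=19, period (1,3,2,2,1,…,3,1,38); ℓ=16 even so k=15
step 0: (19, 1)  from 19·(1,0) + (0,1)
step 1: (20, 1)  from 1·(19,1) + (1,0)
step 2: (79, 4)  from 3·(20,1) + (19,1)
step 3: (178, 9)  from 2·(79,4) + (20,1)
…
step 5: (613, 31)  from 1·(435,22) + (178,9)
step 6: (1048, 53)  from 1·(613,31) + (435,22)
step 7: (2709, 137)  from 2·(1048,53) + (613,31)
step 8: (52519, 2656)  from 19·(2709,137) + (1048,53)
step 9: (107747, 5449)  from 2·(52519,2656) + (2709,137)
step 10: (160266, 8105)  from 1·(107747,5449) + (52519,2656)
step 11: (268013, 13554)  from 1·(160266,8105) + (107747,5449)
step 12: (696292, 35213)  from 2·(268013,13554) + (160266,8105)
step 13: (1660597, 83980)  from 2·(696292,35213) + (268013,13554)
step 14: (5678083, 287153)  from 3·(1660597,83980) + (696292,35213)
step 15: (7338680, 371133)  from 1·(5678083,287153) + (1660597,83980)
(x₁, y₁) = (7338680, 371133);  7338680² − 391·371133² = 1 ✓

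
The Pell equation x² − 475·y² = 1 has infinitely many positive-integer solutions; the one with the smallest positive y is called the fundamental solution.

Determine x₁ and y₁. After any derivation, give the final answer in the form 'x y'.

57799 2652

[21; 1,3,1,6,2,6,1,3,1,42] for √475; ℓ=10 ⇒ convergent index 9
step 0: (21, 1)  from 21·(1,0) + (0,1)
…
step 4: (741, 34)  from 6·(109,5) + (87,4)
…
step 6: (10287, 472)  from 6·(1591,73) + (741,34)
step 7: (11878, 545)  from 1·(10287,472) + (1591,73)
step 8: (45921, 2107)  from 3·(11878,545) + (10287,472)
step 9: (57799, 2652)  from 1·(45921,2107) + (11878,545)
(x₁, y₁) = (57799, 2652);  57799² − 475·2652² = 1 ✓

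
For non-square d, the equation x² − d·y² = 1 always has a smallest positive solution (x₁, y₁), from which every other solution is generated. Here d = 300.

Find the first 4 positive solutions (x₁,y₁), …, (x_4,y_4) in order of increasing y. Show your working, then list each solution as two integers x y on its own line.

√300 → a₀=17, period (3,8,3,34); ℓ=4 even so k=3
i=0: a=17 ⇒ p=17, q=1
…
i=2: a=8 ⇒ p=433, q=25
i=3: a=3 ⇒ p=1351, q=78
fundamental: x₁=1351, y₁=78  (since 1825201 − 300·6084 = 1)
n=2: (1351,78)∘(1351,78) = (1351·1351+300·78·78, 1351·78+78·1351) = (3650401,210756)
n=3: (3650401,210756)∘(1351,78) = (1351·3650401+300·78·210756, 1351·210756+78·3650401) = (9863382151,569462634)
n=4: (9863382151,569462634)∘(1351,78) = (1351·9863382151+300·78·569462634, 1351·569462634+78·9863382151) = (26650854921601,1538687826312)

1351 78
3650401 210756
9863382151 569462634
26650854921601 1538687826312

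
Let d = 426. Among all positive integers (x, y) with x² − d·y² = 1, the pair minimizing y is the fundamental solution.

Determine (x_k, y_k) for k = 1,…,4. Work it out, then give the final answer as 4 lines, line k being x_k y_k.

88751 4300
15753480001 763258600
2796274207048751 135479928012900
496344264283813920001 24047958181382517200

[20; 1,1,1,3,2,6,2,3,1,1,1,40] for √426; ℓ=12 ⇒ convergent index 11
step 0: (20, 1)  from 20·(1,0) + (0,1)
…
step 3: (62, 3)  from 1·(41,2) + (21,1)
step 4: (227, 11)  from 3·(62,3) + (41,2)
…
step 6: (3323, 161)  from 6·(516,25) + (227,11)
…
step 8: (24809, 1202)  from 3·(7162,347) + (3323,161)
step 9: (31971, 1549)  from 1·(24809,1202) + (7162,347)
step 10: (56780, 2751)  from 1·(31971,1549) + (24809,1202)
step 11: (88751, 4300)  from 1·(56780,2751) + (31971,1549)
(x₁, y₁) = (88751, 4300);  88751² − 426·4300² = 1 ✓
n=2: (88751,4300)∘(88751,4300) = (88751·88751+426·4300·4300, 88751·4300+4300·88751) = (15753480001,763258600)
n=3: (15753480001,763258600)∘(88751,4300) = (88751·15753480001+426·4300·763258600, 88751·763258600+4300·15753480001) = (2796274207048751,135479928012900)
n=4: (2796274207048751,135479928012900)∘(88751,4300) = (88751·2796274207048751+426·4300·135479928012900, 88751·135479928012900+4300·2796274207048751) = (496344264283813920001,24047958181382517200)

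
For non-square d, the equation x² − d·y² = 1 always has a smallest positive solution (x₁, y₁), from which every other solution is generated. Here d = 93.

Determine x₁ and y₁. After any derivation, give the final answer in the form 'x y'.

12151 1260

[9; 1,1,1,4,6,4,1,1,1,18] for √93; ℓ=10 ⇒ convergent index 9
a_0=9:  p_0=9·1+0=9,  q_0=9·0+1=1
…
a_4=4:  p_4=4·29+19=135,  q_4=4·3+2=14
a_5=6:  p_5=6·135+29=839,  q_5=6·14+3=87
a_6=4:  p_6=4·839+135=3491,  q_6=4·87+14=362
a_7=1:  p_7=1·3491+839=4330,  q_7=1·362+87=449
a_8=1:  p_8=1·4330+3491=7821,  q_8=1·449+362=811
a_9=1:  p_9=1·7821+4330=12151,  q_9=1·811+449=1260
→ (12151, 1260).  Check: 12151²=147646801, 93·1260²=147646800, difference 1.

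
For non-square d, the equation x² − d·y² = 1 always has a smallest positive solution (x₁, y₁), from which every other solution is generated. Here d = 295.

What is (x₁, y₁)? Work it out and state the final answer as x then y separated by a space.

2024999 117900

√295 → a₀=17, period (5,1,2,3,2,6,2,3,2,1,5,34); ℓ=12 even so k=11
a_0=17:  p_0=17·1+0=17,  q_0=17·0+1=1
a_1=5:  p_1=5·17+1=86,  q_1=5·1+0=5
a_2=1:  p_2=1·86+17=103,  q_2=1·5+1=6
a_3=2:  p_3=2·103+86=292,  q_3=2·6+5=17
a_4=3:  p_4=3·292+103=979,  q_4=3·17+6=57
a_5=2:  p_5=2·979+292=2250,  q_5=2·57+17=131
…
a_7=2:  p_7=2·14479+2250=31208,  q_7=2·843+131=1817
…
a_9=2:  p_9=2·108103+31208=247414,  q_9=2·6294+1817=14405
a_10=1:  p_10=1·247414+108103=355517,  q_10=1·14405+6294=20699
a_11=5:  p_11=5·355517+247414=2024999,  q_11=5·20699+14405=117900
fundamental: x₁=2024999, y₁=117900  (since 4100620950001 − 295·13900410000 = 1)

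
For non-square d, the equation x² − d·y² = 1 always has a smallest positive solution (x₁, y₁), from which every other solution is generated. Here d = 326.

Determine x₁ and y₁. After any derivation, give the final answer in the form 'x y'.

d=326: √d = [18; 18,36] (ℓ=2, even), read p_1/q_1
i=0: a=18 ⇒ p=18, q=1
i=1: a=18 ⇒ p=325, q=18
→ (325, 18).  Check: 325²=105625, 326·18²=105624, difference 1.

325 18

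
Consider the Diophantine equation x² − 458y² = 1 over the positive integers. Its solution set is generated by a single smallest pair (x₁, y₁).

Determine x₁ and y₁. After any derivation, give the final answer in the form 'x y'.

d=458: √d = [21; 2,2,42] (ℓ=3, odd), read p_5/q_5
i=0: a=21 ⇒ p=21, q=1
…
i=2: a=2 ⇒ p=107, q=5
i=3: a=42 ⇒ p=4537, q=212
i=4: a=2 ⇒ p=9181, q=429
i=5: a=2 ⇒ p=22899, q=1070
→ (22899, 1070).  Check: 22899²=524364201, 458·1070²=524364200, difference 1.

22899 1070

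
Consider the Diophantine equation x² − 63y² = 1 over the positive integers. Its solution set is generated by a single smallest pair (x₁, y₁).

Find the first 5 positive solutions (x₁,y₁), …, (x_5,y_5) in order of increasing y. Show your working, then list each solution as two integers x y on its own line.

d=63: √d = [7; 1,14] (ℓ=2, even), read p_1/q_1
i=0: a=7 ⇒ p=7, q=1
i=1: a=1 ⇒ p=8, q=1
→ (8, 1).  Check: 8²=64, 63·1²=63, difference 1.
(8+1√63)^2 = 127 + 16√63
(8+1√63)^3 = 2024 + 255√63
(8+1√63)^4 = 32257 + 4064√63
(8+1√63)^5 = 514088 + 64769√63

8 1
127 16
2024 255
32257 4064
514088 64769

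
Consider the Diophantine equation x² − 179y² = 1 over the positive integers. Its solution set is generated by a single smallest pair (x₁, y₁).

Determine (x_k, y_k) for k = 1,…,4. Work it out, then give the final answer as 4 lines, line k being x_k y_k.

4190210 313191
35115719688199 2624672120220
294284479589372473370 21995854729733779209
2466227538440333747559727201 184334500894152933286567560

√179 = [13; 2,1,1,1,3,…,1,2,26, …], period ℓ=14 (even) → k=13
k=0  a_k=13  p_k/q_k = 13/1
…
k=6  a_k=5  p_k/q_k = 2047/153
…
k=8  a_k=5  p_k/q_k = 137042/10243
k=9  a_k=3  p_k/q_k = 438125/32747
k=10  a_k=1  p_k/q_k = 575167/42990
k=11  a_k=1  p_k/q_k = 1013292/75737
k=12  a_k=1  p_k/q_k = 1588459/118727
k=13  a_k=2  p_k/q_k = 4190210/313191
(x₁, y₁) = (4190210, 313191);  4190210² − 179·313191² = 1 ✓
k=2:  x_2 = 4190210·4190210+179·313191·313191 = 35115719688199,  y_2 = 4190210·313191+313191·4190210 = 2624672120220
k=3:  x_3 = 4190210·35115719688199+179·313191·2624672120220 = 294284479589372473370,  y_3 = 4190210·2624672120220+313191·35115719688199 = 21995854729733779209
k=4:  x_4 = 4190210·294284479589372473370+179·313191·21995854729733779209 = 2466227538440333747559727201,  y_4 = 4190210·21995854729733779209+313191·294284479589372473370 = 184334500894152933286567560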